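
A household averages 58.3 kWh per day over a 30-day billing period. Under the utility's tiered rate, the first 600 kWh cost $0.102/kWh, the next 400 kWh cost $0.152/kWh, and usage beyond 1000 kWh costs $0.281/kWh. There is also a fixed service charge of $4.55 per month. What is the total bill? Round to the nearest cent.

$337.02

Usage = 58.3 kWh/day × 30 days = 1749 kWh
First 600 kWh × $0.102 = $61.20
Next 400 kWh × $0.152 = $60.80
Remaining 749 kWh × $0.281 = $210.47
Energy charge = $332.47; + service $4.55 = $337.02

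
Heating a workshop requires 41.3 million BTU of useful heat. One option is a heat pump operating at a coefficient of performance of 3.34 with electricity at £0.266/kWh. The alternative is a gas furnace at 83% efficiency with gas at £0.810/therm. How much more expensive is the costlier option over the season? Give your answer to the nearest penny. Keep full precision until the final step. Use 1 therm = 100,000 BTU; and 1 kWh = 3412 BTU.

Heat load = 41.3 × 10⁶ BTU = 41,300,000 BTU
Gas: input = 41,300,000 / 0.83 = 49,759,036 BTU = 497.6 therm → 497.6 × £0.810 = £403.05
Heat pump: 41,300,000 BTU / 3412 = 12,100 kWh heat; / 3.34 = 3,624 kWh in → × £0.266 = £964.00
Difference = |£403.05 − £964.00| = £560.95

£560.95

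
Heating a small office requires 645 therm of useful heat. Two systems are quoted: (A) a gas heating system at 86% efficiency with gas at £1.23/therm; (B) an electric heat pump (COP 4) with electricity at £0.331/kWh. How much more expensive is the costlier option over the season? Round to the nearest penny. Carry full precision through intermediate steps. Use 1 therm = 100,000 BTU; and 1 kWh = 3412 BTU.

£641.80

Heat load = 645 therm × 100,000 = 64,500,000 BTU
Gas: input = 64,500,000 / 0.86 = 75,000,000 BTU = 750 therm → 750 × £1.23 = £922.50
Heat pump: 64,500,000 BTU / 3412 = 18,900 kWh heat; / 4 = 4,726 kWh in → × £0.331 = £1,564.30
Difference = |£922.50 − £1,564.30| = £641.80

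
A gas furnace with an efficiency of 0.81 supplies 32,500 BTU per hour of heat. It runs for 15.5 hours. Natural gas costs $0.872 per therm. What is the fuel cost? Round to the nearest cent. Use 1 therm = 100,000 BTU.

Heat delivered = 32,500 BTU/h × 15.5 h = 503,750 BTU
Gas input = 503,750 / 0.81 = 621,914 BTU
= 621,914 / 100,000 = 6.219 therm
Cost = 6.219 × $0.872/therm = $5.42

$5.42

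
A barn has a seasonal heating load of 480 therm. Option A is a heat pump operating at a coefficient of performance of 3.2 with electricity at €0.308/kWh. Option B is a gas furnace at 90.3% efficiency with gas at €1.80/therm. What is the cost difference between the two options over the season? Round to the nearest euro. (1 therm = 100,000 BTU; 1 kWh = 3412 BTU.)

€397

Heat load = 480 therm × 100,000 = 48,000,000 BTU
Gas: input = 48,000,000 / 0.903 = 53,156,146 BTU = 531.6 therm → 531.6 × €1.80 = €956.81
Heat pump: 48,000,000 BTU / 3412 = 14,070 kWh heat; / 3.2 = 4,396 kWh in → × €0.308 = €1,354.04
Difference = |€956.81 − €1,354.04| = €397.23 ≈ €397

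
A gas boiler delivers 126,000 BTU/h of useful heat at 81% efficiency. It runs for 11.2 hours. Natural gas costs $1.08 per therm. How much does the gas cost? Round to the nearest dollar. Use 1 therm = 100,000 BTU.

$19

Heat delivered = 126,000 BTU/h × 11.2 h = 1,411,200 BTU
Gas input = 1,411,200 / 0.81 = 1,742,222 BTU
= 1,742,222 / 100,000 = 17.42 therm
Cost = 17.42 × $1.08/therm = $18.82 ≈ $19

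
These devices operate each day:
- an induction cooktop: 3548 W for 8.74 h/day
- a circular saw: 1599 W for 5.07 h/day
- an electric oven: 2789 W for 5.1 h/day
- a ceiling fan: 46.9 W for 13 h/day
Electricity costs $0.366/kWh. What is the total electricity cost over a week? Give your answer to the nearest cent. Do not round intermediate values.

$138.22

induction cooktop: 3548 W × 8.74 h × 7 d = 217,067 Wh = 217.1 kWh
circular saw: 1599 W × 5.07 h × 7 d = 56,749 Wh = 56.75 kWh
electric oven: 2789 W × 5.1 h × 7 d = 99,567 Wh = 99.57 kWh
ceiling fan: 46.9 W × 13 h × 7 d = 4,268 Wh = 4.268 kWh
Total energy = 217.1 + 56.75 + 99.57 + 4.268 = 377.7 kWh
Cost = 377.7 kWh × $0.366 = $138.22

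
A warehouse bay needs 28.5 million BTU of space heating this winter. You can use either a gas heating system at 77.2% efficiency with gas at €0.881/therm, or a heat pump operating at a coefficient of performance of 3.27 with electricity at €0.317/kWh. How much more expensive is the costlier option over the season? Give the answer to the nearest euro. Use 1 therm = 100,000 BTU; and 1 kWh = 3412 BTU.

Heat load = 28.5 × 10⁶ BTU = 28,500,000 BTU
Gas: input = 28,500,000 / 0.772 = 36,917,098 BTU = 369.2 therm → 369.2 × €0.881 = €325.24
Heat pump: 28,500,000 BTU / 3412 = 8,353 kWh heat; / 3.27 = 2,554 kWh in → × €0.317 = €809.74
Difference = |€325.24 − €809.74| = €484.50 ≈ €485

€485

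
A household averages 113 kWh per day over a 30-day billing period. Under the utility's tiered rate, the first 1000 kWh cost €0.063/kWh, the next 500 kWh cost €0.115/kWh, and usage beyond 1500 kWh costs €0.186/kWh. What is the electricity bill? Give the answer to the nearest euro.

€472

Usage = 113 kWh/day × 30 days = 3390 kWh
First 1000 kWh × €0.063 = €63.00
Next 500 kWh × €0.115 = €57.50
Remaining 1890 kWh × €0.186 = €351.54
Total = €472.04 ≈ €472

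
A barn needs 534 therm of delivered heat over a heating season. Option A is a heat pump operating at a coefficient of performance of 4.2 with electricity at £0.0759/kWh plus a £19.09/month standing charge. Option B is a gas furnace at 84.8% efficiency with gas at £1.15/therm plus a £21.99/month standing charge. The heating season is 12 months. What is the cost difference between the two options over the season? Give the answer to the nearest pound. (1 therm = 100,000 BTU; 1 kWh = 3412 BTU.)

£476

Heat load = 534 therm × 100,000 = 53,400,000 BTU
Gas: input = 53,400,000 / 0.848 = 62,971,698 BTU = 629.7 therm → 629.7 × £1.15 = £724.17; + 12 × £21.99 standing = £988.05
Heat pump: 53,400,000 BTU / 3412 = 15,650 kWh heat; / 4.2 = 3,726 kWh in → × £0.0759 = £282.83; + 12 × £19.09 standing = £511.91
Difference = |£988.05 − £511.91| = £476.15 ≈ £476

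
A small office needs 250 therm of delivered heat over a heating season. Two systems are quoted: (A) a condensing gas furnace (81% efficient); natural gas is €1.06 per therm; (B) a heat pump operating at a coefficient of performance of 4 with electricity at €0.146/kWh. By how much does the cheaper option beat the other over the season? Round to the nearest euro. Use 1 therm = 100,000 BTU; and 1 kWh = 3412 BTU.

Heat load = 250 therm × 100,000 = 25,000,000 BTU
Gas: input = 25,000,000 / 0.81 = 30,864,198 BTU = 308.6 therm → 308.6 × €1.06 = €327.16
Heat pump: 25,000,000 BTU / 3412 = 7,327 kWh heat; / 4 = 1,832 kWh in → × €0.146 = €267.44
Difference = |€327.16 − €267.44| = €59.72 ≈ €60

€60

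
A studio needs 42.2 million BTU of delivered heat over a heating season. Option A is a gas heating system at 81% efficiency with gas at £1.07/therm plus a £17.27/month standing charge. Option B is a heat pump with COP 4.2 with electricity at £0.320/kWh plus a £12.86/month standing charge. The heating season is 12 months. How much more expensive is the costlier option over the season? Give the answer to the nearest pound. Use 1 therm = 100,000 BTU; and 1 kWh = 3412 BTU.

£332

Heat load = 42.2 × 10⁶ BTU = 42,200,000 BTU
Gas: input = 42,200,000 / 0.810 = 52,098,765 BTU = 521 therm → 521 × £1.07 = £557.46; + 12 × £17.27 standing = £764.70
Heat pump: 42,200,000 BTU / 3412 = 12,370 kWh heat; / 4.2 = 2,945 kWh in → × £0.320 = £942.33; + 12 × £12.86 standing = £1,096.65
Difference = |£764.70 − £1,096.65| = £331.96 ≈ £332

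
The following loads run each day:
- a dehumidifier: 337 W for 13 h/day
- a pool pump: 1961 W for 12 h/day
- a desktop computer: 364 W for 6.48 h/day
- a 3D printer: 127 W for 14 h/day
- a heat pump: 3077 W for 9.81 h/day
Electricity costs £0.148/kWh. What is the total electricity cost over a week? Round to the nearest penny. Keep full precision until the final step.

£64.48

dehumidifier: 337 W × 13 h × 7 d = 30,667 Wh = 30.67 kWh
pool pump: 1961 W × 12 h × 7 d = 164,724 Wh = 164.7 kWh
desktop computer: 364 W × 6.48 h × 7 d = 16,511 Wh = 16.51 kWh
3D printer: 127 W × 14 h × 7 d = 12,446 Wh = 12.45 kWh
heat pump: 3077 W × 9.81 h × 7 d = 211,298 Wh = 211.3 kWh
Total energy = 30.67 + 164.7 + 16.51 + 12.45 + 211.3 = 435.6 kWh
Cost = 435.6 kWh × £0.148 = £64.48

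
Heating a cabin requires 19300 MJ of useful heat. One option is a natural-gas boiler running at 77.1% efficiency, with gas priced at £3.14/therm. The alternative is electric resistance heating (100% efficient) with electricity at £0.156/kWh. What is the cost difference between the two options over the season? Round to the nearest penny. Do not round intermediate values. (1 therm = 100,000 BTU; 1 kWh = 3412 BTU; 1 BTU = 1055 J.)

Heat load = 19300 MJ = 19,300,000,000 J / 1055 = 18,293,839 BTU
Gas: input = 18,293,839 / 0.771 = 23,727,417 BTU = 237.3 therm → 237.3 × £3.14 = £745.04
Electric: 18,293,839 BTU / 3412 = 5,362 kWh → × £0.156 = £836.41
Difference = |£745.04 − £836.41| = £91.37

£91.37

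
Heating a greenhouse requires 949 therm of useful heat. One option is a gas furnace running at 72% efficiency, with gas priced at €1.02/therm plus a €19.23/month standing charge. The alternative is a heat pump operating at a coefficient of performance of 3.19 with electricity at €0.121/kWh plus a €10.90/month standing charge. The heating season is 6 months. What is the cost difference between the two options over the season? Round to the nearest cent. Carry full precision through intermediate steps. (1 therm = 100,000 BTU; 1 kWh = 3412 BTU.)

€339.40

Heat load = 949 therm × 100,000 = 94,900,000 BTU
Gas: input = 94,900,000 / 0.72 = 131,805,556 BTU = 1,318 therm → 1,318 × €1.02 = €1,344.42; + 6 × €19.23 standing = €1,459.80
Heat pump: 94,900,000 BTU / 3412 = 27,810 kWh heat; / 3.19 = 8,719 kWh in → × €0.121 = €1,055.00; + 6 × €10.90 standing = €1,120.40
Difference = |€1,459.80 − €1,120.40| = €339.40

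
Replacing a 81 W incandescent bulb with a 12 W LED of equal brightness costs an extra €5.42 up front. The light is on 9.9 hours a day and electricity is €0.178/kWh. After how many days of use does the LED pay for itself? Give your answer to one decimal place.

Power saved = 81 − 12 = 69 W
Daily energy saved = 69 W × 9.9 h = 683.1 Wh = 0.6831 kWh
Daily savings = 0.6831 × €0.178 = €0.1216
Payback = €5.42 / €0.1216 per day = 44.58 days

44.6 days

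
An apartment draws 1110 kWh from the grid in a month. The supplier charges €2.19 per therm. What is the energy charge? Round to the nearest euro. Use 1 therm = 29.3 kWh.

1110 kWh × (0.03413 therm/kWh) = 37.88 therm
Cost = 37.88 therm × €2.19/therm = €82.97 ≈ €83

€83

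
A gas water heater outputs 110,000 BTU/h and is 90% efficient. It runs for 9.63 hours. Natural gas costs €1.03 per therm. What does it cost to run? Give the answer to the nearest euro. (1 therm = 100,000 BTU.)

Heat delivered = 110,000 BTU/h × 9.63 h = 1,059,300 BTU
Gas input = 1,059,300 / 0.90 = 1,177,000 BTU
= 1,177,000 / 100,000 = 11.77 therm
Cost = 11.77 × €1.03/therm = €12.12 ≈ €12

€12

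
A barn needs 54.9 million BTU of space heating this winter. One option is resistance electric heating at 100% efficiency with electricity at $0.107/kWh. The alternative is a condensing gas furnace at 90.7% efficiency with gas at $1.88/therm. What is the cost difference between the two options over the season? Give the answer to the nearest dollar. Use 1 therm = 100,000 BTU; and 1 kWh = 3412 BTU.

Heat load = 54.9 × 10⁶ BTU = 54,900,000 BTU
Gas: input = 54,900,000 / 0.907 = 60,529,217 BTU = 605.3 therm → 605.3 × $1.88 = $1,137.95
Electric: 54,900,000 BTU / 3412 = 16,090 kWh → × $0.107 = $1,721.66
Difference = |$1,137.95 − $1,721.66| = $583.71 ≈ $584

$584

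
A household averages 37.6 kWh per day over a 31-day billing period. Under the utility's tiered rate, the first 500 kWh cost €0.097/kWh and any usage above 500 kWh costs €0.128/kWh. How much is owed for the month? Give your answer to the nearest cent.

Usage = 37.6 kWh/day × 31 days = 1165.6 kWh
First 500 kWh × €0.097 = €48.50
Remaining 665.6 kWh × €0.128 = €85.20
Total = €133.70

€133.70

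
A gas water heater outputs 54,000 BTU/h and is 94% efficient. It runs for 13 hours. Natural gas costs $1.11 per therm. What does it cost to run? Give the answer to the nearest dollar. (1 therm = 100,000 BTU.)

$8

Heat delivered = 54,000 BTU/h × 13 h = 702,000 BTU
Gas input = 702,000 / 0.94 = 746,809 BTU
= 746,809 / 100,000 = 7.468 therm
Cost = 7.468 × $1.11/therm = $8.29 ≈ $8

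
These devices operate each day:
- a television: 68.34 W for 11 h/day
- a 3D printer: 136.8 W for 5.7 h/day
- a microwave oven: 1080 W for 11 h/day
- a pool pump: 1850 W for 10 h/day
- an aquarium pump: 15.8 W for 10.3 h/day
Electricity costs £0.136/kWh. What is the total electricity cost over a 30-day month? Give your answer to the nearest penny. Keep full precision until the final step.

£130.86

television: 68.34 W × 11 h × 30 d = 22,552 Wh = 22.55 kWh
3D printer: 136.8 W × 5.7 h × 30 d = 23,393 Wh = 23.39 kWh
microwave oven: 1080 W × 11 h × 30 d = 356,400 Wh = 356.4 kWh
pool pump: 1850 W × 10 h × 30 d = 555,000 Wh = 555 kWh
aquarium pump: 15.8 W × 10.3 h × 30 d = 4,882 Wh = 4.882 kWh
Total energy = 22.55 + 23.39 + 356.4 + 555 + 4.882 = 962.2 kWh
Cost = 962.2 kWh × £0.136 = £130.86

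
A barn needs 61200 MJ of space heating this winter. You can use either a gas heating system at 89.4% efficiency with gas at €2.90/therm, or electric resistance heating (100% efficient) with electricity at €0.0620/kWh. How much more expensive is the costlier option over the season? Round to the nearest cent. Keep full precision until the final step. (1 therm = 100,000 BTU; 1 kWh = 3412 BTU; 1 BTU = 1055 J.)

€827.64

Heat load = 61200 MJ = 61,200,000,000 J / 1055 = 58,009,479 BTU
Gas: input = 58,009,479 / 0.894 = 64,887,560 BTU = 648.9 therm → 648.9 × €2.90 = €1,881.74
Electric: 58,009,479 BTU / 3412 = 17,000 kWh → × €0.0620 = €1,054.10
Difference = |€1,881.74 − €1,054.10| = €827.64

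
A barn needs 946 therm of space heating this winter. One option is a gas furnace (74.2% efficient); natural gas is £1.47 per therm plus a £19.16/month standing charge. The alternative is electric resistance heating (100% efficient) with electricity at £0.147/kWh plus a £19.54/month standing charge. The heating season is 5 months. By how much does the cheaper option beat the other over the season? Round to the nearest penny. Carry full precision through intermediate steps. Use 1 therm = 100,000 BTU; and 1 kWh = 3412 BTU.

£2203.42

Heat load = 946 therm × 100,000 = 94,600,000 BTU
Gas: input = 94,600,000 / 0.742 = 127,493,261 BTU = 1,275 therm → 1,275 × £1.47 = £1,874.15; + 5 × £19.16 standing = £1,969.95
Electric: 94,600,000 BTU / 3412 = 27,730 kWh → × £0.147 = £4,075.67; + 5 × £19.54 standing = £4,173.37
Difference = |£1,969.95 − £4,173.37| = £2,203.42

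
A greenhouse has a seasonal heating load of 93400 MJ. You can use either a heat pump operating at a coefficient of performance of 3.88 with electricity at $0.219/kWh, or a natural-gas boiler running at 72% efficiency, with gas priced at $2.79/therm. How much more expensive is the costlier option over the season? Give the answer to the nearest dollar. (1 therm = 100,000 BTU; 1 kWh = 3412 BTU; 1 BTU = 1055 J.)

$1966

Heat load = 93400 MJ = 93,400,000,000 J / 1055 = 88,530,806 BTU
Gas: input = 88,530,806 / 0.72 = 122,959,452 BTU = 1,230 therm → 1,230 × $2.79 = $3,430.57
Heat pump: 88,530,806 BTU / 3412 = 25,950 kWh heat; / 3.88 = 6,687 kWh in → × $0.219 = $1,464.53
Difference = |$3,430.57 − $1,464.53| = $1,966.04 ≈ $1966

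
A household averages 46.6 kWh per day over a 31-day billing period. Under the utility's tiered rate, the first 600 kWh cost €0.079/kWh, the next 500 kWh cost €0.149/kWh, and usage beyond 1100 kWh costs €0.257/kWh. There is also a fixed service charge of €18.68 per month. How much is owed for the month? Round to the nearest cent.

Usage = 46.6 kWh/day × 31 days = 1444.6 kWh
First 600 kWh × €0.079 = €47.40
Next 500 kWh × €0.149 = €74.50
Remaining 344.6 kWh × €0.257 = €88.56
Energy charge = €210.46; + service €18.68 = €229.14

€229.14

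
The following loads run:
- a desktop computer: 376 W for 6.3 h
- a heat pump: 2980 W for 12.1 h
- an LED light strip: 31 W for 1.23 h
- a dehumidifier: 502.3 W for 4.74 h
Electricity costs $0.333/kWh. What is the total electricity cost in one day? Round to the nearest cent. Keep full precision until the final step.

desktop computer: 376 W × 6.3 h = 2,369 Wh = 2.369 kWh
heat pump: 2980 W × 12.1 h = 36,058 Wh = 36.06 kWh
LED light strip: 31 W × 1.23 h = 38 Wh = 0.03813 kWh
dehumidifier: 502.3 W × 4.74 h = 2,381 Wh = 2.381 kWh
Total energy = 2.369 + 36.06 + 0.03813 + 2.381 = 40.85 kWh
Cost = 40.85 kWh × $0.333 = $13.60

$13.60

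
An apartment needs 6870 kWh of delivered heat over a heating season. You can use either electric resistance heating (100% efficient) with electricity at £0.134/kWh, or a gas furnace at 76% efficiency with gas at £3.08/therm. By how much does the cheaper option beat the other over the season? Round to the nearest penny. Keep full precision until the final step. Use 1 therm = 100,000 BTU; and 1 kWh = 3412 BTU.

Heat load = 6870 kWh × 3412 = 23,440,440 BTU
Gas: input = 23,440,440 / 0.76 = 30,842,684 BTU = 308.4 therm → 308.4 × £3.08 = £949.95
Electric: 23,440,440 BTU / 3412 = 6,870 kWh → × £0.134 = £920.58
Difference = |£949.95 − £920.58| = £29.37

£29.37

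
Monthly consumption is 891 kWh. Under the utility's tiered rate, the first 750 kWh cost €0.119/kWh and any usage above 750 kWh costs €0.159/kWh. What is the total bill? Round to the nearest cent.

€111.67

First 750 kWh × €0.119 = €89.25
Remaining 141 kWh × €0.159 = €22.42
Total = €111.67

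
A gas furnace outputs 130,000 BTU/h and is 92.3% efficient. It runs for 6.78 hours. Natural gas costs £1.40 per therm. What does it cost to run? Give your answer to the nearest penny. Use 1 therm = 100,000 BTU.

Heat delivered = 130,000 BTU/h × 6.78 h = 881,400 BTU
Gas input = 881,400 / 0.923 = 954,930 BTU
= 954,930 / 100,000 = 9.549 therm
Cost = 9.549 × £1.40/therm = £13.37

£13.37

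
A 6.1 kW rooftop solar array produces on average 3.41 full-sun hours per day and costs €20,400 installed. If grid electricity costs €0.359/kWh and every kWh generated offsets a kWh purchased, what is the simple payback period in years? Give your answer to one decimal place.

7.5 years

Daily generation = 6.1 kW × 3.41 h = 20.8 kWh
Annual generation = 20.8 × 365 = 7592.4 kWh
Annual savings = 7592.4 × €0.359 = €2,725.66
Payback = €20,400 / €2,725.66 = 7.48 years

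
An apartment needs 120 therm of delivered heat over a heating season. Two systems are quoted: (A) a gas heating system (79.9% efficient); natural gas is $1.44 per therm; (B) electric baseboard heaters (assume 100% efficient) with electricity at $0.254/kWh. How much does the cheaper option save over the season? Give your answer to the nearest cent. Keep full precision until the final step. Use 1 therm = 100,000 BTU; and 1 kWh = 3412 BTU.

Heat load = 120 therm × 100,000 = 12,000,000 BTU
Gas: input = 12,000,000 / 0.799 = 15,018,773 BTU = 150.2 therm → 150.2 × $1.44 = $216.27
Electric: 12,000,000 BTU / 3412 = 3,517 kWh → × $0.254 = $893.32
Difference = |$216.27 − $893.32| = $677.05

$677.05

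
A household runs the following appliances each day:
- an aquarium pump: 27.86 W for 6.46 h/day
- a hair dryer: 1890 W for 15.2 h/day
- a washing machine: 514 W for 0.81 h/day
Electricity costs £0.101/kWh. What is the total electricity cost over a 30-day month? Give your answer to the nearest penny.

aquarium pump: 27.86 W × 6.46 h × 30 d = 5,399 Wh = 5.399 kWh
hair dryer: 1890 W × 15.2 h × 30 d = 861,840 Wh = 861.8 kWh
washing machine: 514 W × 0.81 h × 30 d = 12,490 Wh = 12.49 kWh
Total energy = 5.399 + 861.8 + 12.49 = 879.7 kWh
Cost = 879.7 kWh × £0.101 = £88.85

£88.85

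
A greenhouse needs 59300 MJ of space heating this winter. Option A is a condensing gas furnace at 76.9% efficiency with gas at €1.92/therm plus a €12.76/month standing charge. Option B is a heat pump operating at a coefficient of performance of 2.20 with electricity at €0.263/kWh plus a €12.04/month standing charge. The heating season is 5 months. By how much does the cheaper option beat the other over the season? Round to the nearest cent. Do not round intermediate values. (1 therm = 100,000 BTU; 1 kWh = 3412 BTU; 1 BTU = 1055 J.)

€562.38

Heat load = 59300 MJ = 59,300,000,000 J / 1055 = 56,208,531 BTU
Gas: input = 56,208,531 / 0.769 = 73,093,018 BTU = 730.9 therm → 730.9 × €1.92 = €1,403.39; + 5 × €12.76 standing = €1,467.19
Heat pump: 56,208,531 BTU / 3412 = 16,470 kWh heat; / 2.20 = 7,488 kWh in → × €0.263 = €1,969.37; + 5 × €12.04 standing = €2,029.57
Difference = |€1,467.19 − €2,029.57| = €562.38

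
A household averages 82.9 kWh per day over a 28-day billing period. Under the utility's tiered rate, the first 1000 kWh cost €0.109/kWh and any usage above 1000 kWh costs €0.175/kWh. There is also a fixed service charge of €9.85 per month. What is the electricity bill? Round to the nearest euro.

€350

Usage = 82.9 kWh/day × 28 days = 2321.2 kWh
First 1000 kWh × €0.109 = €109.00
Remaining 1321.2 kWh × €0.175 = €231.21
Energy charge = €340.21; + service €9.85 = €350.06 ≈ €350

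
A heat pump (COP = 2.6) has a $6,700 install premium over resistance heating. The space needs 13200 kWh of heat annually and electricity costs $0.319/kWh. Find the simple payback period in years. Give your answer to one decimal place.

Resistance: 13200 kWh × $0.319 = $4,210.80/yr
Heat pump: 13200 / 2.6 = 5077 kWh in → × $0.319 = $1,619.54/yr
Annual savings = $2,591.26
Payback = $6,700 / $2,591.26 = 2.59 years

2.6 years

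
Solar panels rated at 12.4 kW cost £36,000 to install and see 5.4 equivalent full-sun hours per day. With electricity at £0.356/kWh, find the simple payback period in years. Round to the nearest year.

Daily generation = 12.4 kW × 5.4 h = 66.96 kWh
Annual generation = 66.96 × 365 = 24440 kWh
Annual savings = 24440 × £0.356 = £8,700.78
Payback = £36,000 / £8,700.78 = 4.14 years

4 years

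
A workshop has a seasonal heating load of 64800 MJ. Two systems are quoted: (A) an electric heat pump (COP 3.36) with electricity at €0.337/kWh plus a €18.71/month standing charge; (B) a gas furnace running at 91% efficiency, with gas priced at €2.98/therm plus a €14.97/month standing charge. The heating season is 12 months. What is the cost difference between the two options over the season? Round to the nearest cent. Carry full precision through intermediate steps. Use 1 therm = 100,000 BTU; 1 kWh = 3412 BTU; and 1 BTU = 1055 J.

€160.99

Heat load = 64800 MJ = 64,800,000,000 J / 1055 = 61,421,801 BTU
Gas: input = 61,421,801 / 0.91 = 67,496,485 BTU = 675 therm → 675 × €2.98 = €2,011.40; + 12 × €14.97 standing = €2,191.04
Heat pump: 61,421,801 BTU / 3412 = 18,000 kWh heat; / 3.36 = 5,358 kWh in → × €0.337 = €1,805.53; + 12 × €18.71 standing = €2,030.05
Difference = |€2,191.04 − €2,030.05| = €160.99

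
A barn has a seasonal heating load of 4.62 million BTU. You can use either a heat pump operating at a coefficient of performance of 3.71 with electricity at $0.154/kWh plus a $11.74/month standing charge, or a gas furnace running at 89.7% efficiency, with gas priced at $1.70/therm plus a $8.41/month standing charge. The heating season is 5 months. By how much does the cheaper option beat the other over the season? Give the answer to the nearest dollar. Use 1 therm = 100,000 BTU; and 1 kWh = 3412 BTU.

Heat load = 4.62 × 10⁶ BTU = 4,620,000 BTU
Gas: input = 4,620,000 / 0.897 = 5,150,502 BTU = 51.51 therm → 51.51 × $1.70 = $87.56; + 5 × $8.41 standing = $129.61
Heat pump: 4,620,000 BTU / 3412 = 1,354 kWh heat; / 3.71 = 365 kWh in → × $0.154 = $56.21; + 5 × $11.74 standing = $114.91
Difference = |$129.61 − $114.91| = $14.70 ≈ $15

$15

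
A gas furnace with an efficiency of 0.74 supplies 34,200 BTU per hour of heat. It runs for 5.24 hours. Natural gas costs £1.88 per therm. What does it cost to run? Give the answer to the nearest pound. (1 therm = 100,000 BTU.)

£5

Heat delivered = 34,200 BTU/h × 5.24 h = 179,208 BTU
Gas input = 179,208 / 0.74 = 242,173 BTU
= 242,173 / 100,000 = 2.422 therm
Cost = 2.422 × £1.88/therm = £4.55 ≈ £5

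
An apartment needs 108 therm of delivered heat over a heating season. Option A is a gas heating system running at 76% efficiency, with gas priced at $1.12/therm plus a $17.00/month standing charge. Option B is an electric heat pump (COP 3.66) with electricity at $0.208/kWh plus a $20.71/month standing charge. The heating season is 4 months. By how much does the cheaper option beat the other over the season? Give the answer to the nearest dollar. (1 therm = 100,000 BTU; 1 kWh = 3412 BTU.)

Heat load = 108 therm × 100,000 = 10,800,000 BTU
Gas: input = 10,800,000 / 0.76 = 14,210,526 BTU = 142.1 therm → 142.1 × $1.12 = $159.16; + 4 × $17.00 standing = $227.16
Heat pump: 10,800,000 BTU / 3412 = 3,165 kWh heat; / 3.66 = 864.8 kWh in → × $0.208 = $179.89; + 4 × $20.71 standing = $262.73
Difference = |$227.16 − $262.73| = $35.57 ≈ $36

$36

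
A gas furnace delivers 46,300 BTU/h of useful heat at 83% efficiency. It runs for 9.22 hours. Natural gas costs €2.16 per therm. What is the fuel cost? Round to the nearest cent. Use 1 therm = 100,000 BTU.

Heat delivered = 46,300 BTU/h × 9.22 h = 426,886 BTU
Gas input = 426,886 / 0.83 = 514,320 BTU
= 514,320 / 100,000 = 5.143 therm
Cost = 5.143 × €2.16/therm = €11.11

€11.11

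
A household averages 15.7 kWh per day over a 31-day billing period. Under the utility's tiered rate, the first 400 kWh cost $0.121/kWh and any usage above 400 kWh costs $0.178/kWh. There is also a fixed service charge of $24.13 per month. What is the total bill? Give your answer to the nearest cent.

Usage = 15.7 kWh/day × 31 days = 486.7 kWh
First 400 kWh × $0.121 = $48.40
Remaining 86.7 kWh × $0.178 = $15.43
Energy charge = $63.83; + service $24.13 = $87.96

$87.96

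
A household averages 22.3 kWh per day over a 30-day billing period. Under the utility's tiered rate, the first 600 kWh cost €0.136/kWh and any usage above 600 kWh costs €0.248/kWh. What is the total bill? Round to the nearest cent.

Usage = 22.3 kWh/day × 30 days = 669 kWh
First 600 kWh × €0.136 = €81.60
Remaining 69 kWh × €0.248 = €17.11
Total = €98.71

€98.71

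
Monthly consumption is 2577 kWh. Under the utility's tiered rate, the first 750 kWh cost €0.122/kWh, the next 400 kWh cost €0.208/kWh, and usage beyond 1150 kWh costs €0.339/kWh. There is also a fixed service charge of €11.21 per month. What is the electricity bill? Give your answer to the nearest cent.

€669.66

First 750 kWh × €0.122 = €91.50
Next 400 kWh × €0.208 = €83.20
Remaining 1427 kWh × €0.339 = €483.75
Energy charge = €658.45; + service €11.21 = €669.66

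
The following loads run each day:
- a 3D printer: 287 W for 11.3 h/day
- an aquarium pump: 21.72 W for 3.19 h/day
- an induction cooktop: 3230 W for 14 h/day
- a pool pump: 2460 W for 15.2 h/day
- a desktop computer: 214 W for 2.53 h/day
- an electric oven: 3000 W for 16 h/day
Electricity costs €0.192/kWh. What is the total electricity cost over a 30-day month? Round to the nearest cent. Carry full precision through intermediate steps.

€774.52

3D printer: 287 W × 11.3 h × 30 d = 97,293 Wh = 97.29 kWh
aquarium pump: 21.72 W × 3.19 h × 30 d = 2,079 Wh = 2.079 kWh
induction cooktop: 3230 W × 14 h × 30 d = 1,356,600 Wh = 1,357 kWh
pool pump: 2460 W × 15.2 h × 30 d = 1,121,760 Wh = 1,122 kWh
desktop computer: 214 W × 2.53 h × 30 d = 16,243 Wh = 16.24 kWh
electric oven: 3000 W × 16 h × 30 d = 1,440,000 Wh = 1,440 kWh
Total energy = 97.29 + 2.079 + 1,357 + 1,122 + 16.24 + 1,440 = 4,034 kWh
Cost = 4,034 kWh × €0.192 = €774.52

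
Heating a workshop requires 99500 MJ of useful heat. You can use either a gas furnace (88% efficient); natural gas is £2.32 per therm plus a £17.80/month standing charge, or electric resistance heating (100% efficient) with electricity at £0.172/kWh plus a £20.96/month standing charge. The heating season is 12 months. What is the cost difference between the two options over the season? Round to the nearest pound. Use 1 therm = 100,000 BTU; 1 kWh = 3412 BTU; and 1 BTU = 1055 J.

£2306

Heat load = 99500 MJ = 99,500,000,000 J / 1055 = 94,312,796 BTU
Gas: input = 94,312,796 / 0.880 = 107,173,632 BTU = 1,072 therm → 1,072 × £2.32 = £2,486.43; + 12 × £17.80 standing = £2,700.03
Electric: 94,312,796 BTU / 3412 = 27,640 kWh → × £0.172 = £4,754.34; + 12 × £20.96 standing = £5,005.86
Difference = |£2,700.03 − £5,005.86| = £2,305.83 ≈ £2306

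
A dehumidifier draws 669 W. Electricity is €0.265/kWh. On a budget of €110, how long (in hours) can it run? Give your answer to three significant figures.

620 h

Energy budget = €110 / €0.265 per kWh = 415.1 kWh = 415,094 Wh
Runtime = 415,094 Wh / 669 W = 620.5 h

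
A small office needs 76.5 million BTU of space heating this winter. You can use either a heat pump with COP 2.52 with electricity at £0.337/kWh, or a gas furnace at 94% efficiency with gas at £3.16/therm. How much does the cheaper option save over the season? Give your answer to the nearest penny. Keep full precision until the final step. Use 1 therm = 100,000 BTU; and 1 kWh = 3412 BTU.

£426.64

Heat load = 76.5 × 10⁶ BTU = 76,500,000 BTU
Gas: input = 76,500,000 / 0.94 = 81,382,979 BTU = 813.8 therm → 813.8 × £3.16 = £2,571.70
Heat pump: 76,500,000 BTU / 3412 = 22,420 kWh heat; / 2.52 = 8,897 kWh in → × £0.337 = £2,998.35
Difference = |£2,571.70 − £2,998.35| = £426.64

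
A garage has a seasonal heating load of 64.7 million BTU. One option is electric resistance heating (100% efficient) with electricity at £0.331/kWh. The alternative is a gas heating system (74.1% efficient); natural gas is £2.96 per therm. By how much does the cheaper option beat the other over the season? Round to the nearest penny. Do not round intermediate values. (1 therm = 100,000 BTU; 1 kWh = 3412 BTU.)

Heat load = 64.7 × 10⁶ BTU = 64,700,000 BTU
Gas: input = 64,700,000 / 0.741 = 87,314,440 BTU = 873.1 therm → 873.1 × £2.96 = £2,584.51
Electric: 64,700,000 BTU / 3412 = 18,960 kWh → × £0.331 = £6,276.58
Difference = |£2,584.51 − £6,276.58| = £3,692.08

£3692.08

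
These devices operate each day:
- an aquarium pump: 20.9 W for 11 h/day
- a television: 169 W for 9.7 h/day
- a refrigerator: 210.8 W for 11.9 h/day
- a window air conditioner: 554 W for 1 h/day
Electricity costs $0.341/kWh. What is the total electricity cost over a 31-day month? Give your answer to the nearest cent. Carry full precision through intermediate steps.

aquarium pump: 20.9 W × 11 h × 31 d = 7,127 Wh = 7.127 kWh
television: 169 W × 9.7 h × 31 d = 50,818 Wh = 50.82 kWh
refrigerator: 210.8 W × 11.9 h × 31 d = 77,764 Wh = 77.76 kWh
window air conditioner: 554 W × 1 h × 31 d = 17,174 Wh = 17.17 kWh
Total energy = 7.127 + 50.82 + 77.76 + 17.17 = 152.9 kWh
Cost = 152.9 kWh × $0.341 = $52.13

$52.13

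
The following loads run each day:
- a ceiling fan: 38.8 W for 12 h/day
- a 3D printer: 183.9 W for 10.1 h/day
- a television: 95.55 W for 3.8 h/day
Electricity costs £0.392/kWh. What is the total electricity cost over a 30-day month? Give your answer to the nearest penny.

£31.59

ceiling fan: 38.8 W × 12 h × 30 d = 13,968 Wh = 13.97 kWh
3D printer: 183.9 W × 10.1 h × 30 d = 55,722 Wh = 55.72 kWh
television: 95.55 W × 3.8 h × 30 d = 10,893 Wh = 10.89 kWh
Total energy = 13.97 + 55.72 + 10.89 = 80.58 kWh
Cost = 80.58 kWh × £0.392 = £31.59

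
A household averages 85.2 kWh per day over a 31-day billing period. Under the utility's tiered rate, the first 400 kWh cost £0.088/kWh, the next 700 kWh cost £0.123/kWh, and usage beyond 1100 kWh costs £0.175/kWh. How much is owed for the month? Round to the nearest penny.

£391.01

Usage = 85.2 kWh/day × 31 days = 2641.2 kWh
First 400 kWh × £0.088 = £35.20
Next 700 kWh × £0.123 = £86.10
Remaining 1541.2 kWh × £0.175 = £269.71
Total = £391.01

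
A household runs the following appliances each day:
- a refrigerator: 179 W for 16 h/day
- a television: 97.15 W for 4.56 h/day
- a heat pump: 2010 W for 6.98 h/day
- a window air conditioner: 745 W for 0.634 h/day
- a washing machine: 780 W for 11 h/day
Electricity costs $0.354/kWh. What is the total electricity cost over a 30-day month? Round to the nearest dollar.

refrigerator: 179 W × 16 h × 30 d = 85,920 Wh = 85.92 kWh
television: 97.15 W × 4.56 h × 30 d = 13,290 Wh = 13.29 kWh
heat pump: 2010 W × 6.98 h × 30 d = 420,894 Wh = 420.9 kWh
window air conditioner: 745 W × 0.634 h × 30 d = 14,170 Wh = 14.17 kWh
washing machine: 780 W × 11 h × 30 d = 257,400 Wh = 257.4 kWh
Total energy = 85.92 + 13.29 + 420.9 + 14.17 + 257.4 = 791.7 kWh
Cost = 791.7 kWh × $0.354 = $280.25 ≈ $280

$280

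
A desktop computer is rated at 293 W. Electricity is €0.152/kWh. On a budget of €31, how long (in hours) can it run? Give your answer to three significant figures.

696 h

Energy budget = €31 / €0.152 per kWh = 203.9 kWh = 203,947 Wh
Runtime = 203,947 Wh / 293 W = 696.1 h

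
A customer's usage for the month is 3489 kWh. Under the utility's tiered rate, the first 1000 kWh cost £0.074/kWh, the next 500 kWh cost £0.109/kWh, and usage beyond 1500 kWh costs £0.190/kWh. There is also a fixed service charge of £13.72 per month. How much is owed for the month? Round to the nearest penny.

First 1000 kWh × £0.074 = £74.00
Next 500 kWh × £0.109 = £54.50
Remaining 1989 kWh × £0.190 = £377.91
Energy charge = £506.41; + service £13.72 = £520.13

£520.13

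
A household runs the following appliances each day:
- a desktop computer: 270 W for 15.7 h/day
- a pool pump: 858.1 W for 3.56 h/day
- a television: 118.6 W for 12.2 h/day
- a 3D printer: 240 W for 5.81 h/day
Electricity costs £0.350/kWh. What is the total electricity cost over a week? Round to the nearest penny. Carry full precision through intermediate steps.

desktop computer: 270 W × 15.7 h × 7 d = 29,673 Wh = 29.67 kWh
pool pump: 858.1 W × 3.56 h × 7 d = 21,384 Wh = 21.38 kWh
television: 118.6 W × 12.2 h × 7 d = 10,128 Wh = 10.13 kWh
3D printer: 240 W × 5.81 h × 7 d = 9,761 Wh = 9.761 kWh
Total energy = 29.67 + 21.38 + 10.13 + 9.761 = 70.95 kWh
Cost = 70.95 kWh × £0.350 = £24.83

£24.83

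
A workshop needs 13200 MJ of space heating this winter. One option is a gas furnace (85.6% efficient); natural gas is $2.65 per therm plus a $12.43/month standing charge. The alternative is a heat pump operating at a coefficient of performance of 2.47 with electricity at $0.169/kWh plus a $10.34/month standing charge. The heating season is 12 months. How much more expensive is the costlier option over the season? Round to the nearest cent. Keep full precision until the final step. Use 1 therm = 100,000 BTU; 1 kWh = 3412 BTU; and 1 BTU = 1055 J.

$161.52

Heat load = 13200 MJ = 13,200,000,000 J / 1055 = 12,511,848 BTU
Gas: input = 12,511,848 / 0.856 = 14,616,645 BTU = 146.2 therm → 146.2 × $2.65 = $387.34; + 12 × $12.43 standing = $536.50
Heat pump: 12,511,848 BTU / 3412 = 3,667 kWh heat; / 2.47 = 1,485 kWh in → × $0.169 = $250.90; + 12 × $10.34 standing = $374.98
Difference = |$536.50 − $374.98| = $161.52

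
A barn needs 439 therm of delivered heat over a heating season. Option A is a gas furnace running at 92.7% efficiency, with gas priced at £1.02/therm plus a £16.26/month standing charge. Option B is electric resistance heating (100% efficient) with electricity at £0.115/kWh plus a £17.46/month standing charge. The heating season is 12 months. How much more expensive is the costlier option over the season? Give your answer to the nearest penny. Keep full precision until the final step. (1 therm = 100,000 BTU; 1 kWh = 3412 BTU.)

£1010.99

Heat load = 439 therm × 100,000 = 43,900,000 BTU
Gas: input = 43,900,000 / 0.927 = 47,357,066 BTU = 473.6 therm → 473.6 × £1.02 = £483.04; + 12 × £16.26 standing = £678.16
Electric: 43,900,000 BTU / 3412 = 12,870 kWh → × £0.115 = £1,479.63; + 12 × £17.46 standing = £1,689.15
Difference = |£678.16 − £1,689.15| = £1,010.99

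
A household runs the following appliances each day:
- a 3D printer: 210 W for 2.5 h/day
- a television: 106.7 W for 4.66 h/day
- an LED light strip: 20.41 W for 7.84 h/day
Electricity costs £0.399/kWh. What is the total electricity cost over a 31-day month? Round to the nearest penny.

£14.62

3D printer: 210 W × 2.5 h × 31 d = 16,275 Wh = 16.27 kWh
television: 106.7 W × 4.66 h × 31 d = 15,414 Wh = 15.41 kWh
LED light strip: 20.41 W × 7.84 h × 31 d = 4,960 Wh = 4.96 kWh
Total energy = 16.27 + 15.41 + 4.96 = 36.65 kWh
Cost = 36.65 kWh × £0.399 = £14.62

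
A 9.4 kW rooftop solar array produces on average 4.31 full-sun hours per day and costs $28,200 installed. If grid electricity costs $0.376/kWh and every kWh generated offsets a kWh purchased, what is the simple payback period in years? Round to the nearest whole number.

5 years

Daily generation = 9.4 kW × 4.31 h = 40.51 kWh
Annual generation = 40.51 × 365 = 14788 kWh
Annual savings = 14788 × $0.376 = $5,560.14
Payback = $28,200 / $5,560.14 = 5.07 years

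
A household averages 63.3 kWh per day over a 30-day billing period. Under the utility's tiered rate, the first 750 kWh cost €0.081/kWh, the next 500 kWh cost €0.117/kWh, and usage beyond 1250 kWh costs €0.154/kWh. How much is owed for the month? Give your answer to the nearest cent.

€219.20

Usage = 63.3 kWh/day × 30 days = 1899 kWh
First 750 kWh × €0.081 = €60.75
Next 500 kWh × €0.117 = €58.50
Remaining 649 kWh × €0.154 = €99.95
Total = €219.20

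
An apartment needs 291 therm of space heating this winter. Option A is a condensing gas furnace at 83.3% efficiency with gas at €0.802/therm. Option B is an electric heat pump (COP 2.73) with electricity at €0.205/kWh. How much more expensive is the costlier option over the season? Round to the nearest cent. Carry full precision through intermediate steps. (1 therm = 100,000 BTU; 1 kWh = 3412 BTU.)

Heat load = 291 therm × 100,000 = 29,100,000 BTU
Gas: input = 29,100,000 / 0.833 = 34,933,974 BTU = 349.3 therm → 349.3 × €0.802 = €280.17
Heat pump: 29,100,000 BTU / 3412 = 8,529 kWh heat; / 2.73 = 3,124 kWh in → × €0.205 = €640.44
Difference = |€280.17 − €640.44| = €360.26

€360.26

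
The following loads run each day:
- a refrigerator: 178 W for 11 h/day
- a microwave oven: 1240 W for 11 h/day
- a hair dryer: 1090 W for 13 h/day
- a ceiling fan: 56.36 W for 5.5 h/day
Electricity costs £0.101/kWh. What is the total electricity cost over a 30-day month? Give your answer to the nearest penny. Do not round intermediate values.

refrigerator: 178 W × 11 h × 30 d = 58,740 Wh = 58.74 kWh
microwave oven: 1240 W × 11 h × 30 d = 409,200 Wh = 409.2 kWh
hair dryer: 1090 W × 13 h × 30 d = 425,100 Wh = 425.1 kWh
ceiling fan: 56.36 W × 5.5 h × 30 d = 9,299 Wh = 9.299 kWh
Total energy = 58.74 + 409.2 + 425.1 + 9.299 = 902.3 kWh
Cost = 902.3 kWh × £0.101 = £91.14

£91.14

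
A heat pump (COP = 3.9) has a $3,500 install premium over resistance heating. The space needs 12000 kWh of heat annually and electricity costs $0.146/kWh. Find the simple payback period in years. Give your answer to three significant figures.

Resistance: 12000 kWh × $0.146 = $1,752.00/yr
Heat pump: 12000 / 3.9 = 3077 kWh in → × $0.146 = $449.23/yr
Annual savings = $1,302.77
Payback = $3,500 / $1,302.77 = 2.69 years

2.69 years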